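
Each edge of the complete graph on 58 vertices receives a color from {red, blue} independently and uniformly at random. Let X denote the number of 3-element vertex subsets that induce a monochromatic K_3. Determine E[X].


Let X = Σ_S X_S over the C(58, 3) = 30856 subsets S of size 3, where X_S = 1 if the K_3 on S is monochromatic.
For a fixed S, the K_3 on S has C(3, 2) = 3 edges. P[all 3 edges red] = (1/2)^3, and likewise for blue, so P[monochromatic] = 2·(1/2)^3 = 2^{1 − 3} = 1/4.
By linearity: E[X] = C(58, 3) · 2^{1 − 3} = 30856 · 1/4 = 7714.
Numerically: E[X] ≈ 7714.000.

E[X] = C(58,3)·2^(1−C(3,2)) = 7714 ≈ 7714.000.


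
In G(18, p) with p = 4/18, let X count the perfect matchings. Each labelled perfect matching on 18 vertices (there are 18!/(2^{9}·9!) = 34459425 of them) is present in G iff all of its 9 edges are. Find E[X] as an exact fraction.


K_18 has 18!/(2^{9}·9!) = 34459425 labelled perfect matchings.
For each such perfect matching H, let X_H = 1 if all 9 edges of H are present in G. Then P[X_H = 1] = p^{9} = (2/9)^{9} = 512/387420489.
By linearity: E[X] = Σ_H E[X_H] = 34459425 · p^{9} = 34459425 · 512/387420489 = 217817600/4782969.
Numerically: E[X] ≈ 45.5402.

E[X] = 34459425 · (2/9)^{9} = 217817600/4782969 ≈ 45.5402.


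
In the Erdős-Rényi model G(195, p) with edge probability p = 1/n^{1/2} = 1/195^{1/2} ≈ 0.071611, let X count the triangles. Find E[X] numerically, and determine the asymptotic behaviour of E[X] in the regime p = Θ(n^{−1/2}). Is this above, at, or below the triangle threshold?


Number of potential triangles: C(195, 3) = 1216865.
Each occurs with probability p³ ≈ (0.071611)³ ≈ 3.6723840e-04.
By linearity: E[X] = C(195, 3)·p³ ≈ 1216865 · 3.6723840e-04 ≈ 446.87955.
Since α = 1/2 < 1, p = c/n^{1/2} ≫ 1/n is above the triangle threshold p ~ 1/n. Asymptotically E[X] ~ (c³/6)·n^{3(1−α)} = (1³/6)·n^{1.5} → ∞; triangles are abundant w.h.p.

E[X] ≈ 446.87955; in regime p = Θ(1/n^{1/2}) E[X] diverges (above the triangle threshold p ~ 1/n).


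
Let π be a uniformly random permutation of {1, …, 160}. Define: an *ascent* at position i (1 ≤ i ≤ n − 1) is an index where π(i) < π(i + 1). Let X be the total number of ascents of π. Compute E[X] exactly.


Write X = Σ X_I over i = 1, …, 159, with X_I the indicator of one ascent.
There are 159 indicators.
For each fixed i, the pair (π(i), π(i+1)) is a uniformly random ordered pair of distinct values from {1, …, 160}; by symmetry P[π(i) < π(i+1)] = 1/2.
By linearity: E[X] = 159 · (1/2) = (160 − 1) · (1/2) = 159/2 ≈ 79.5000.

E[X] = 159/2 = 79.5000.


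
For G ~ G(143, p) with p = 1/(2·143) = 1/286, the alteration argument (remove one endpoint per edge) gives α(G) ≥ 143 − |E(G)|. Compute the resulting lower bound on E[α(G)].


E[|E(G)|] = C(143, 2)·p = 10153 · (1/286) = 71/2.
E[α(G)] ≥ n − E[|E(G)|] = 143 − 71/2 = 215/2.
Numerically: ≈ 107.500.
(This is only a lower bound; the true E[α(G)] may be larger.)

E[α(G)] ≥ 215/2 ≈ 107.500.


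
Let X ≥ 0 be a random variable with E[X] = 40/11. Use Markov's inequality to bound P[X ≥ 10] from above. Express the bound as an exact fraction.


μ = E[X] = 40/11, a = 10.
Markov: P[X ≥ 10] ≤ μ/a = (40/11)/10 = 4/11.
Numerically: ≈ 0.3636.
(Since a = 10 > μ = 3.6364, the bound 4/11 is < 1 and informative.)

P[X ≥ 10] ≤ 4/11 ≈ 0.3636.


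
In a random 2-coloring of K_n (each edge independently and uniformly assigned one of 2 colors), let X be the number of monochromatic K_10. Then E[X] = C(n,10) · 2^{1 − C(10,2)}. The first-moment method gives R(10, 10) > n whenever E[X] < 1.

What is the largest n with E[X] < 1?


We need C(n, 10) · 2^{1 − 45} < 1, i.e. C(n, 10) < 2^{45 − 1} = 17592186044416.
Check values of n near the boundary:
  n = 96: C(96, 10) = 11279926456656; 11279926456656 < 17592186044416? YES
  n = 97: C(97, 10) = 12576469727536; 12576469727536 < 17592186044416? YES
  n = 98: C(98, 10) = 14005614014756; 14005614014756 < 17592186044416? YES
  n = 99: C(99, 10) = 15579278510796; 15579278510796 < 17592186044416? YES
  n = 100: C(100, 10) = 17310309456440; 17310309456440 < 17592186044416? YES
  n = 101: C(101, 10) = 19212541264840; 19212541264840 < 17592186044416? NO
The largest n with C(n, 10) < 17592186044416 is n = 100 (where E[X] = 2163788682055/2199023255552 ≈ 0.9839772). Hence R(10, 10) > 100, i.e. R(10, 10) ≥ 101.

Largest n = 100; hence R(10, 10) > 100.


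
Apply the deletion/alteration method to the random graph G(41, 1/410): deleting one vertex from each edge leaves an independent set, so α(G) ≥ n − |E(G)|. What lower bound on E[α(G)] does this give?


E[|E(G)|] = C(41, 2)·p = 820 · (1/410) = 2.
E[α(G)] ≥ n − E[|E(G)|] = 41 − 2 = 39.
Numerically: ≈ 39.000000.
(This is only a lower bound; the true E[α(G)] may be larger.)

E[α(G)] ≥ 39 ≈ 39.000000.


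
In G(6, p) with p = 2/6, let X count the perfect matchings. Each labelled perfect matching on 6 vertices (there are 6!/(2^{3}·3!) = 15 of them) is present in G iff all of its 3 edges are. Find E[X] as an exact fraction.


K_6 has 6!/(2^{3}·3!) = 15 labelled perfect matchings.
For each such perfect matching H, let X_H = 1 if all 3 edges of H are present in G. Then P[X_H = 1] = p^{3} = (1/3)^{3} = 1/27.
Summing the indicators: E[X] = Σ_H E[X_H] = 15 · p^{3} = 15 · 1/27 = 5/9.
Numerically: E[X] ≈ 0.5556.

E[X] = 15 · (1/3)^{3} = 5/9 ≈ 0.5556.


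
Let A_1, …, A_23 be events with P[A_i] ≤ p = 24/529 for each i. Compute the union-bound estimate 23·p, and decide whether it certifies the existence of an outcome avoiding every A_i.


Union bound: P[∪_{i=1}^{23} A_i] ≤ Σ_i P[A_i] ≤ 23·p = 23·(24/529) = 24/23.
Numerically: 24/23 ≈ 1.043478.
Is 24/23 < 1? NO.
Since the bound 24/23 is ≥ 1, the union bound is uninformative here; it does NOT by itself certify existence.

23·p = 24/23 ≈ 1.043478; existence NOT certified by the union bound.


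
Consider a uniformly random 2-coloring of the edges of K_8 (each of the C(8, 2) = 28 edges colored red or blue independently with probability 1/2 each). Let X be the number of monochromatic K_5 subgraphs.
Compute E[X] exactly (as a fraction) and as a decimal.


Let X = Σ_S X_S over the C(8, 5) = 56 subsets S of size 5, where X_S = 1 if the K_5 on S is monochromatic.
For a fixed S, the K_5 on S has C(5, 2) = 10 edges. P[all 10 edges red] = (1/2)^10, and likewise for blue, so P[monochromatic] = 2·(1/2)^10 = 2^{1 − 10} = 1/512.
Summing: E[X] = C(8, 5) · 2^{1 − 10} = 56 · 1/512 = 7/64.
Numerically: E[X] ≈ 0.1094.

E[X] = C(8,5)·2^(1−C(5,2)) = 7/64 ≈ 0.1094.


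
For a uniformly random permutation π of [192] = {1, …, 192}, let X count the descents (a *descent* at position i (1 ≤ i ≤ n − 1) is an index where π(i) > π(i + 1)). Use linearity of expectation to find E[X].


Write X = Σ X_I over i = 1, …, 191, with X_I the indicator of one descent.
There are 191 indicators.
For each fixed i, the pair (π(i), π(i+1)) is a uniformly random ordered pair of distinct values from {1, …, 192}; by symmetry P[π(i) > π(i+1)] = 1/2.
By linearity: E[X] = 191 · (1/2) = (192 − 1) · (1/2) = 191/2 ≈ 95.5000.

E[X] = 191/2 = 95.5000.


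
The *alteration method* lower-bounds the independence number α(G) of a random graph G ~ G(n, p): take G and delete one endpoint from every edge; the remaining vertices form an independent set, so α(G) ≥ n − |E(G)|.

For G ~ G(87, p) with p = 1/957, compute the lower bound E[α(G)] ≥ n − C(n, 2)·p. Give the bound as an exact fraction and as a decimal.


E[|E(G)|] = C(87, 2)·p = 3741 · (1/957) = 43/11.
E[α(G)] ≥ n − E[|E(G)|] = 87 − 43/11 = 914/11.
Numerically: ≈ 83.090909.
(This is only a lower bound; the true E[α(G)] may be larger.)

E[α(G)] ≥ 914/11 ≈ 83.090909.


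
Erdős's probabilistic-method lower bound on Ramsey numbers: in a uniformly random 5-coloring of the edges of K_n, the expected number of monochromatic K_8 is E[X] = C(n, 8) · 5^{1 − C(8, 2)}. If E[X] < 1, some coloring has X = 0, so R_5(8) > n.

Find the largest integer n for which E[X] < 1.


We need C(n, 8) · 5^{1 − 28} < 1, i.e. C(n, 8) < 5^{28 − 1} = 7450580596923828125.
Check values of n near the boundary:
  n = 861: C(861, 8) = 7250034996615275865; 7250034996615275865 < 7450580596923828125? YES
  n = 862: C(862, 8) = 7317951015318931845; 7317951015318931845 < 7450580596923828125? YES
  n = 863: C(863, 8) = 7386423071602617757; 7386423071602617757 < 7450580596923828125? YES
  n = 864: C(864, 8) = 7455455062926006708; 7455455062926006708 < 7450580596923828125? NO
The largest n with C(n, 8) < 7450580596923828125 is n = 863 (where E[X] = 7386423071602617757/7450580596923828125 ≈ 0.991389). Hence R_5(8) > 863, i.e. R_5(8) ≥ 864.

Largest n = 863; hence R_5(8) > 863.


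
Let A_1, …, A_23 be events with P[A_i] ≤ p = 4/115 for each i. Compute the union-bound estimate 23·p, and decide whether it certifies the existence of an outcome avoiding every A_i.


Union bound: P[∪_{i=1}^{23} A_i] ≤ Σ_i P[A_i] ≤ 23·p = 23·(4/115) = 4/5.
Numerically: 4/5 ≈ 0.80000.
Is 4/5 < 1? YES.
Since P[∪ A_i] ≤ 4/5 < 1, the complement has P[∩ A_i^c] ≥ 1 − 4/5 = 1/5 > 0, so some outcome avoids every A_i.

23·p = 4/5 ≈ 0.80000; existence CERTIFIED by the union bound.


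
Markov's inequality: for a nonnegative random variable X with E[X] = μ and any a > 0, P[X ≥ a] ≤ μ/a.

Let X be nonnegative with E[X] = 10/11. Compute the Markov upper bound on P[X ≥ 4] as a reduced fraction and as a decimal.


μ = E[X] = 10/11, a = 4.
Markov: P[X ≥ 4] ≤ μ/a = (10/11)/4 = 5/22.
Numerically: ≈ 0.2273.
(Since a = 4 > μ = 0.9091, the bound 5/22 is < 1 and informative.)

P[X ≥ 4] ≤ 5/22 ≈ 0.2273.


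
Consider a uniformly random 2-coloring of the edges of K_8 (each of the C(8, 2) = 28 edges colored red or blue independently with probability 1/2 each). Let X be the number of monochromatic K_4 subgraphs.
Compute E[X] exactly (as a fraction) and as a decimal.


Let X = Σ_S X_S over the C(8, 4) = 70 subsets S of size 4, where X_S = 1 if the K_4 on S is monochromatic.
For a fixed S, the K_4 on S has C(4, 2) = 6 edges. P[all 6 edges red] = (1/2)^6, and likewise for blue, so P[monochromatic] = 2·(1/2)^6 = 2^{1 − 6} = 1/32.
Summing: E[X] = C(8, 4) · 2^{1 − 6} = 70 · 1/32 = 35/16.
Numerically: E[X] ≈ 2.1875.

E[X] = C(8,4)·2^(1−C(4,2)) = 35/16 ≈ 2.1875.


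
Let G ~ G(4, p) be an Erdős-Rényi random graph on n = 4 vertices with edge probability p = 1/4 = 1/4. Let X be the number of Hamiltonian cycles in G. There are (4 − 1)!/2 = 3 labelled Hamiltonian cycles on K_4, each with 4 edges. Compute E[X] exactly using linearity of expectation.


K_4 has (4 − 1)!/2 = 3 labelled Hamiltonian cycles.
For each such Hamiltonian cycle H, let X_H = 1 if all 4 edges of H are present in G. Then P[X_H = 1] = p^{4} = (1/4)^{4} = 1/256.
By linearity: E[X] = Σ_H E[X_H] = 3 · p^{4} = 3 · 1/256 = 3/256.
Numerically: E[X] ≈ 0.0117188.

E[X] = 3 · (1/4)^{4} = 3/256 ≈ 0.0117188.


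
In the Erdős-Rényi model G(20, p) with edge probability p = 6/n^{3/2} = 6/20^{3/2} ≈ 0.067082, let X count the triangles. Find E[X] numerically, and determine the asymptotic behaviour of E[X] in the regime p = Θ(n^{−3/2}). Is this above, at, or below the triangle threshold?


Number of potential triangles: C(20, 3) = 1140.
Each occurs with probability p³ ≈ (0.067082)³ ≈ 3.0186918e-04.
By linearity: E[X] = C(20, 3)·p³ ≈ 1140 · 3.0186918e-04 ≈ 0.34413.
Since α = 3/2 > 1, p = c/n^{3/2} = o(1/n) is below the triangle threshold p ~ 1/n. Asymptotically E[X] ~ (c³/6)·n^{3(1−α)} = (6³/6)·n^{-1.5} → 0, so by Markov's inequality G has no triangles w.h.p.

E[X] ≈ 0.34413; in regime p = Θ(1/n^{3/2}) E[X] tends to 0 (below the triangle threshold p ~ 1/n).


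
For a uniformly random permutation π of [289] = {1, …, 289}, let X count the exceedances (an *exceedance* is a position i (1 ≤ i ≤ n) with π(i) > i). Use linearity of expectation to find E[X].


Write X = Σ_{i=1}^{289} X_i, where X_i = 1_{π(i) > i}.
For each fixed i, π(i) is uniform over {1, …, 289} (marginal of a uniform permutation), so P[π(i) > i] = (n − i)/n. Summing: Σ_{i=1}^{289} (n − i)/n = (0 + 1 + … + 288)/289 = 289(289 − 1)/(2·289) = (289 − 1)/2.
Hence E[X] = Σ_{i=1}^{289} (289 − i)/289 = 144 ≈ 144.000000.

E[X] = 144 = 144.000000.


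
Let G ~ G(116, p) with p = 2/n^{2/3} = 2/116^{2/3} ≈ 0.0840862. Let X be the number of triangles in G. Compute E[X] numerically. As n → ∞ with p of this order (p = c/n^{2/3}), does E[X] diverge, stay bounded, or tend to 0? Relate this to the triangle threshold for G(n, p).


Number of potential triangles: C(116, 3) = 253460.
Each occurs with probability p³ ≈ (0.0840862)³ ≈ 5.94530321e-04.
By linearity: E[X] = C(116, 3)·p³ ≈ 253460 · 5.94530321e-04 ≈ 150.689655.
Since α = 2/3 < 1, p = c/n^{2/3} ≫ 1/n is above the triangle threshold p ~ 1/n. Asymptotically E[X] ~ (c³/6)·n^{3(1−α)} = (2³/6)·n^{1} → ∞; triangles are abundant w.h.p.

E[X] ≈ 150.689655; in regime p = Θ(1/n^{2/3}) E[X] diverges (above the triangle threshold p ~ 1/n).


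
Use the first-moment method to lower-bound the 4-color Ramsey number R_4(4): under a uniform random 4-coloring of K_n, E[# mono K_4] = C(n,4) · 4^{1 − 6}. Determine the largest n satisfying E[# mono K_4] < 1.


We need C(n, 4) · 4^{1 − 6} < 1, i.e. C(n, 4) < 4^{6 − 1} = 1024.
Check values of n near the boundary:
  n = 9: C(9, 4) = 126; 126 < 1024? YES
  n = 10: C(10, 4) = 210; 210 < 1024? YES
  n = 11: C(11, 4) = 330; 330 < 1024? YES
  n = 12: C(12, 4) = 495; 495 < 1024? YES
  n = 13: C(13, 4) = 715; 715 < 1024? YES
  n = 14: C(14, 4) = 1001; 1001 < 1024? YES
  n = 15: C(15, 4) = 1365; 1365 < 1024? NO
The largest n with C(n, 4) < 1024 is n = 14 (where E[X] = 1001/1024 ≈ 0.97754). Hence R_4(4) > 14, i.e. R_4(4) ≥ 15.

Largest n = 14; hence R_4(4) > 14.


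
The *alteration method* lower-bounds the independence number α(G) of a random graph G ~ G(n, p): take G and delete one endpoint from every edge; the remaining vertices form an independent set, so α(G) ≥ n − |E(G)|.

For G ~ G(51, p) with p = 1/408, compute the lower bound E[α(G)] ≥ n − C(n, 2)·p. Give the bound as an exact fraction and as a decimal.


E[|E(G)|] = C(51, 2)·p = 1275 · (1/408) = 25/8.
E[α(G)] ≥ n − E[|E(G)|] = 51 − 25/8 = 383/8.
Numerically: ≈ 47.87500.
(This is only a lower bound; the true E[α(G)] may be larger.)

E[α(G)] ≥ 383/8 ≈ 47.87500.


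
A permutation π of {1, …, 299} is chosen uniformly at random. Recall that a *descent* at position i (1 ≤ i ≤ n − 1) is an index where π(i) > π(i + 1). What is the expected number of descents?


Write X = Σ X_I over i = 1, …, 298, with X_I the indicator of one descent.
There are 298 indicators.
For each fixed i, the pair (π(i), π(i+1)) is a uniformly random ordered pair of distinct values from {1, …, 299}; by symmetry P[π(i) > π(i+1)] = 1/2.
By linearity: E[X] = 298 · (1/2) = (299 − 1) · (1/2) = 149 ≈ 149.00000.

E[X] = 149 = 149.00000.


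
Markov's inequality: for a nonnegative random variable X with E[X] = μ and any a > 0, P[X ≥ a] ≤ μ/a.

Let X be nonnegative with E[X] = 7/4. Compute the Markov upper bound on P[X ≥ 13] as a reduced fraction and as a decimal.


μ = E[X] = 7/4, a = 13.
Markov: P[X ≥ 13] ≤ μ/a = (7/4)/13 = 7/52.
Numerically: ≈ 0.1346.
(Since a = 13 > μ = 1.7500, the bound 7/52 is < 1 and informative.)

P[X ≥ 13] ≤ 7/52 ≈ 0.1346.


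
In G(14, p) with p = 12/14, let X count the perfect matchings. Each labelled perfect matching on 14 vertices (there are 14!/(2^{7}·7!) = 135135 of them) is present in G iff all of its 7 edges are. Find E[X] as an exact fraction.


K_14 has 14!/(2^{7}·7!) = 135135 labelled perfect matchings.
For each such perfect matching H, let X_H = 1 if all 7 edges of H are present in G. Then P[X_H = 1] = p^{7} = (6/7)^{7} = 279936/823543.
By linearity: E[X] = Σ_H E[X_H] = 135135 · p^{7} = 135135 · 279936/823543 = 5404164480/117649.
Numerically: E[X] ≈ 45934.6.

E[X] = 135135 · (6/7)^{7} = 5404164480/117649 ≈ 45934.6.


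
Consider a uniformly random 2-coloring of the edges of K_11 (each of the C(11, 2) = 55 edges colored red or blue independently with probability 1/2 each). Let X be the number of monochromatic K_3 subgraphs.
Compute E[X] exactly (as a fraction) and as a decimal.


Let X = Σ_S X_S over the C(11, 3) = 165 subsets S of size 3, where X_S = 1 if the K_3 on S is monochromatic.
For a fixed S, the K_3 on S has C(3, 2) = 3 edges. P[all 3 edges red] = (1/2)^3, and likewise for blue, so P[monochromatic] = 2·(1/2)^3 = 2^{1 − 3} = 1/4.
By linearity: E[X] = C(11, 3) · 2^{1 − 3} = 165 · 1/4 = 165/4.
Numerically: E[X] ≈ 41.250.

E[X] = C(11,3)·2^(1−C(3,2)) = 165/4 ≈ 41.250.


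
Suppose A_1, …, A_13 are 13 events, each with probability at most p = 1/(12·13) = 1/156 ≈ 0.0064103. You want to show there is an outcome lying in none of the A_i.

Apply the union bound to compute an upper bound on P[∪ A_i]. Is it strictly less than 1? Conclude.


Union bound: P[∪_{i=1}^{13} A_i] ≤ Σ_i P[A_i] ≤ 13·p = 13·(1/156) = 1/12.
Numerically: 1/12 ≈ 0.0833333.
Is 1/12 < 1? YES.
Since P[∪ A_i] ≤ 1/12 < 1, the complement has P[∩ A_i^c] ≥ 1 − 1/12 = 11/12 > 0, so some outcome avoids every A_i.

13·p = 1/12 ≈ 0.0833333; existence CERTIFIED by the union bound.


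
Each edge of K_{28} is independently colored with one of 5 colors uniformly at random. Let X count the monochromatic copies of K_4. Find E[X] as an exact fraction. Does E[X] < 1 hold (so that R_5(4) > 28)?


E[X] = C(28, 4) · 5^{1 − 6} = 20475 · 5^{−5} = 20475/3125.
As a reduced fraction: E[X] = 819/125 ≈ 6.552.
Is E[X] < 1? NO.
Since E[X] ≥ 1, the first-moment bound is inconclusive at n = 28; it does NOT by itself certify R_5(4) > 28.

E[X] = 819/125 ≈ 6.552; E[X] ≥ 1; first-moment method inconclusive here.


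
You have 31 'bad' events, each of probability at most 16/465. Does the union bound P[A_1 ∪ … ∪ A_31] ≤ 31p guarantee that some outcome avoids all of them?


Union bound: P[∪_{i=1}^{31} A_i] ≤ Σ_i P[A_i] ≤ 31·p = 31·(16/465) = 16/15.
Numerically: 16/15 ≈ 1.066667.
Is 16/15 < 1? NO.
Since the bound 16/15 is ≥ 1, the union bound is uninformative here; it does NOT by itself certify existence.

31·p = 16/15 ≈ 1.066667; existence NOT certified by the union bound.


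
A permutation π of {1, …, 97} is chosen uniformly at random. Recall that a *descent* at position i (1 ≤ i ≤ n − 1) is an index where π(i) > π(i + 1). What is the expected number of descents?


Write X = Σ X_I over i = 1, …, 96, with X_I the indicator of one descent.
There are 96 indicators.
For each fixed i, the pair (π(i), π(i+1)) is a uniformly random ordered pair of distinct values from {1, …, 97}; by symmetry P[π(i) > π(i+1)] = 1/2.
By linearity: E[X] = 96 · (1/2) = (97 − 1) · (1/2) = 48 ≈ 48.00000.

E[X] = 48 = 48.00000.


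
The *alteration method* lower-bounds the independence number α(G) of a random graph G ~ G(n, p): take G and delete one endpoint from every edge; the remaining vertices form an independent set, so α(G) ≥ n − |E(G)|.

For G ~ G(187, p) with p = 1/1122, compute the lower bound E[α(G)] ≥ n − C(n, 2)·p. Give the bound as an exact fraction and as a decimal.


E[|E(G)|] = C(187, 2)·p = 17391 · (1/1122) = 31/2.
E[α(G)] ≥ n − E[|E(G)|] = 187 − 31/2 = 343/2.
Numerically: ≈ 171.5000.
(This is only a lower bound; the true E[α(G)] may be larger.)

E[α(G)] ≥ 343/2 ≈ 171.5000.


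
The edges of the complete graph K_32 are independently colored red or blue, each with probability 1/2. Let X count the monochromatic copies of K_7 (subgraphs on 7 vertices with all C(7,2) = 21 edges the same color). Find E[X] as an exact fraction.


Let X = Σ_S X_S over the C(32, 7) = 3365856 subsets S of size 7, where X_S = 1 if the K_7 on S is monochromatic.
For a fixed S, the K_7 on S has C(7, 2) = 21 edges. P[all 21 edges red] = (1/2)^21, and likewise for blue, so P[monochromatic] = 2·(1/2)^21 = 2^{1 − 21} = 1/1048576.
By linearity of expectation: E[X] = C(32, 7) · 2^{1 − 21} = 3365856 · 1/1048576 = 105183/32768.
Numerically: E[X] ≈ 3.20993.

E[X] = C(32,7)·2^(1−C(7,2)) = 105183/32768 ≈ 3.20993.


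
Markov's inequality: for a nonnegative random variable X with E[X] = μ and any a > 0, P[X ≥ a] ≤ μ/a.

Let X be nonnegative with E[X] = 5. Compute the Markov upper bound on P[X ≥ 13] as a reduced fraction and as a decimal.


μ = E[X] = 5, a = 13.
Markov: P[X ≥ 13] ≤ μ/a = (5)/13 = 5/13.
Numerically: ≈ 0.385.
(Since a = 13 > μ = 5.000, the bound 5/13 is < 1 and informative.)

P[X ≥ 13] ≤ 5/13 ≈ 0.385.


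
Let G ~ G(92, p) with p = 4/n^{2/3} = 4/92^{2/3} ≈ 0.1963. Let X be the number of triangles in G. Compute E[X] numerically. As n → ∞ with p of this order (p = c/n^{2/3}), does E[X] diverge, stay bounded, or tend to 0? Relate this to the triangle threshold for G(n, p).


Number of potential triangles: C(92, 3) = 125580.
Each occurs with probability p³ ≈ (0.1963)³ ≈ 7.561437e-03.
By linearity: E[X] = C(92, 3)·p³ ≈ 125580 · 7.561437e-03 ≈ 949.5652.
Since α = 2/3 < 1, p = c/n^{2/3} ≫ 1/n is above the triangle threshold p ~ 1/n. Asymptotically E[X] ~ (c³/6)·n^{3(1−α)} = (4³/6)·n^{1} → ∞; triangles are abundant w.h.p.

E[X] ≈ 949.5652; in regime p = Θ(1/n^{2/3}) E[X] diverges (above the triangle threshold p ~ 1/n).


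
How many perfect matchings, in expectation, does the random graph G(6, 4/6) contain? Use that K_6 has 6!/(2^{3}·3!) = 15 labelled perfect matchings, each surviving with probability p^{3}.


K_6 has 6!/(2^{3}·3!) = 15 labelled perfect matchings.
For each such perfect matching H, let X_H = 1 if all 3 edges of H are present in G. Then P[X_H = 1] = p^{3} = (2/3)^{3} = 8/27.
Summing the indicators: E[X] = Σ_H E[X_H] = 15 · p^{3} = 15 · 8/27 = 40/9.
Numerically: E[X] ≈ 4.44.

E[X] = 15 · (2/3)^{3} = 40/9 ≈ 4.44.


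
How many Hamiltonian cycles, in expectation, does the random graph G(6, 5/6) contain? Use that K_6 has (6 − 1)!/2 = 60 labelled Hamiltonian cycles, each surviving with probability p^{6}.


K_6 has (6 − 1)!/2 = 60 labelled Hamiltonian cycles.
For each such Hamiltonian cycle H, let X_H = 1 if all 6 edges of H are present in G. Then P[X_H = 1] = p^{6} = (5/6)^{6} = 15625/46656.
By linearity: E[X] = Σ_H E[X_H] = 60 · p^{6} = 60 · 15625/46656 = 78125/3888.
Numerically: E[X] ≈ 20.1.

E[X] = 60 · (5/6)^{6} = 78125/3888 ≈ 20.1.


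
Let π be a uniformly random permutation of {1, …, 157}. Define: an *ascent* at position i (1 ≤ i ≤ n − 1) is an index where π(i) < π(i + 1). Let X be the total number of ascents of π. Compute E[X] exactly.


Write X = Σ X_I over i = 1, …, 156, with X_I the indicator of one ascent.
There are 156 indicators.
For each fixed i, the pair (π(i), π(i+1)) is a uniformly random ordered pair of distinct values from {1, …, 157}; by symmetry P[π(i) < π(i+1)] = 1/2.
By linearity: E[X] = 156 · (1/2) = (157 − 1) · (1/2) = 78 ≈ 78.00000.

E[X] = 78 = 78.00000.


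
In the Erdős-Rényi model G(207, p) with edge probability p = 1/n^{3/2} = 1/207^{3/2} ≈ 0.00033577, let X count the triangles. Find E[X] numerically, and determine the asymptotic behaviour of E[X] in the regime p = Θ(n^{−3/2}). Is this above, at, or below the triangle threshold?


Number of potential triangles: C(207, 3) = 1456935.
Each occurs with probability p³ ≈ (0.00033577)³ ≈ 3.7855889e-11.
By linearity: E[X] = C(207, 3)·p³ ≈ 1456935 · 3.7855889e-11 ≈ 0.00006.
Since α = 3/2 > 1, p = c/n^{3/2} = o(1/n) is below the triangle threshold p ~ 1/n. Asymptotically E[X] ~ (c³/6)·n^{3(1−α)} = (1³/6)·n^{-1.5} → 0, so by Markov's inequality G has no triangles w.h.p.

E[X] ≈ 0.00006; in regime p = Θ(1/n^{3/2}) E[X] tends to 0 (below the triangle threshold p ~ 1/n).


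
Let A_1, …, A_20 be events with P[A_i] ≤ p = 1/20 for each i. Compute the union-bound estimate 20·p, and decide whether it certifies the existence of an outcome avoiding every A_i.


Union bound: P[∪_{i=1}^{20} A_i] ≤ Σ_i P[A_i] ≤ 20·p = 20·(1/20) = 1.
Numerically: 1 ≈ 1.000000.
Is 1 < 1? NO.
Since the bound 1 is ≥ 1, the union bound is uninformative here; it does NOT by itself certify existence.

20·p = 1 ≈ 1.000000; existence NOT certified by the union bound.


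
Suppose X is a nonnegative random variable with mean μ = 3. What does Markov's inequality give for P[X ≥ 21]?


μ = E[X] = 3, a = 21.
Markov: P[X ≥ 21] ≤ μ/a = (3)/21 = 1/7.
Numerically: ≈ 0.14286.
(Since a = 21 > μ = 3.00000, the bound 1/7 is < 1 and informative.)

P[X ≥ 21] ≤ 1/7 ≈ 0.14286.


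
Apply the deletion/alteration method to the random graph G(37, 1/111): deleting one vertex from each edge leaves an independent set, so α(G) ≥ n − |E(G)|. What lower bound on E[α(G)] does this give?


E[|E(G)|] = C(37, 2)·p = 666 · (1/111) = 6.
E[α(G)] ≥ n − E[|E(G)|] = 37 − 6 = 31.
Numerically: ≈ 31.0000.
(This is only a lower bound; the true E[α(G)] may be larger.)

E[α(G)] ≥ 31 ≈ 31.0000.


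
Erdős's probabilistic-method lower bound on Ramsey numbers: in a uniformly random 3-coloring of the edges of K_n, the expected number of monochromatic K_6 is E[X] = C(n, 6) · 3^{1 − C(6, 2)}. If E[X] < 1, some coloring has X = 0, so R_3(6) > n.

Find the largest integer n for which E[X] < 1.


We need C(n, 6) · 3^{1 − 15} < 1, i.e. C(n, 6) < 3^{15 − 1} = 4782969.
Check values of n near the boundary:
  n = 40: C(40, 6) = 3838380; 3838380 < 4782969? YES
  n = 41: C(41, 6) = 4496388; 4496388 < 4782969? YES
  n = 42: C(42, 6) = 5245786; 5245786 < 4782969? NO
The largest n with C(n, 6) < 4782969 is n = 41 (where E[X] = 1498796/1594323 ≈ 0.940083). Hence R_3(6) > 41, i.e. R_3(6) ≥ 42.

Largest n = 41; hence R_3(6) > 41.


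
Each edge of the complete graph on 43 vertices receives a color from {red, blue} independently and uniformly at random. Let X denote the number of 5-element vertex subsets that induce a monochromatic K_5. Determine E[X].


Let X = Σ_S X_S over the C(43, 5) = 962598 subsets S of size 5, where X_S = 1 if the K_5 on S is monochromatic.
For a fixed S, the K_5 on S has C(5, 2) = 10 edges. P[all 10 edges red] = (1/2)^10, and likewise for blue, so P[monochromatic] = 2·(1/2)^10 = 2^{1 − 10} = 1/512.
By linearity: E[X] = C(43, 5) · 2^{1 − 10} = 962598 · 1/512 = 481299/256.
Numerically: E[X] ≈ 1880.074219.

E[X] = C(43,5)·2^(1−C(5,2)) = 481299/256 ≈ 1880.074219.


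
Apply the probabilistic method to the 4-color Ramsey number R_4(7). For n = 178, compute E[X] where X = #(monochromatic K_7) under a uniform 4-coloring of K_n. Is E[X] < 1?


E[X] = C(178, 7) · 4^{1 − 21} = 996867063280 · 4^{−20} = 996867063280/1099511627776.
As a reduced fraction: E[X] = 62304191455/68719476736 ≈ 0.9066453.
Is E[X] < 1? YES.
Since E[X] < 1, there exists a 4-coloring of K_{178} with no monochromatic K_7; hence R_4(7) > 178.

E[X] = 62304191455/68719476736 ≈ 0.9066453; E[X] < 1, so R_4(7) > 178.


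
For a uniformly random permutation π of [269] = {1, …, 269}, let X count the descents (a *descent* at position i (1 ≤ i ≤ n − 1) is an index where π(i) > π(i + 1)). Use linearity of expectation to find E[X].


Write X = Σ X_I over i = 1, …, 268, with X_I the indicator of one descent.
There are 268 indicators.
For each fixed i, the pair (π(i), π(i+1)) is a uniformly random ordered pair of distinct values from {1, …, 269}; by symmetry P[π(i) > π(i+1)] = 1/2.
By linearity: E[X] = 268 · (1/2) = (269 − 1) · (1/2) = 134 ≈ 134.000000.

E[X] = 134 = 134.000000.


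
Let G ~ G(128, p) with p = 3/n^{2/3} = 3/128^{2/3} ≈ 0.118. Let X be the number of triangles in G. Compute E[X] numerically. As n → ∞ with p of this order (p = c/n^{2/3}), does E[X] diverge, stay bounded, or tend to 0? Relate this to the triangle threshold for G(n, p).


Number of potential triangles: C(128, 3) = 341376.
Each occurs with probability p³ ≈ (0.118)³ ≈ 1.64795e-03.
By linearity: E[X] = C(128, 3)·p³ ≈ 341376 · 1.64795e-03 ≈ 562.570.
Since α = 2/3 < 1, p = c/n^{2/3} ≫ 1/n is above the triangle threshold p ~ 1/n. Asymptotically E[X] ~ (c³/6)·n^{3(1−α)} = (3³/6)·n^{1} → ∞; triangles are abundant w.h.p.

E[X] ≈ 562.570; in regime p = Θ(1/n^{2/3}) E[X] diverges (above the triangle threshold p ~ 1/n).


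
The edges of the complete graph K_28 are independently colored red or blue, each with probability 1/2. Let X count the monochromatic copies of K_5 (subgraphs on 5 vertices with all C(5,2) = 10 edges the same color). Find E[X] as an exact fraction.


Let X = Σ_S X_S over the C(28, 5) = 98280 subsets S of size 5, where X_S = 1 if the K_5 on S is monochromatic.
For a fixed S, the K_5 on S has C(5, 2) = 10 edges. P[all 10 edges red] = (1/2)^10, and likewise for blue, so P[monochromatic] = 2·(1/2)^10 = 2^{1 − 10} = 1/512.
Summing: E[X] = C(28, 5) · 2^{1 − 10} = 98280 · 1/512 = 12285/64.
Numerically: E[X] ≈ 191.953125.

E[X] = C(28,5)·2^(1−C(5,2)) = 12285/64 ≈ 191.953125.


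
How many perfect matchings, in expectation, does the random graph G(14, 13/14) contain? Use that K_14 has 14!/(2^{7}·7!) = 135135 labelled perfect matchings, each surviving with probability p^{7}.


K_14 has 14!/(2^{7}·7!) = 135135 labelled perfect matchings.
For each such perfect matching H, let X_H = 1 if all 7 edges of H are present in G. Then P[X_H = 1] = p^{7} = (13/14)^{7} = 62748517/105413504.
By linearity: E[X] = Σ_H E[X_H] = 135135 · p^{7} = 135135 · 62748517/105413504 = 1211360120685/15059072.
Numerically: E[X] ≈ 8.044e+04.

E[X] = 135135 · (13/14)^{7} = 1211360120685/15059072 ≈ 8.044e+04.


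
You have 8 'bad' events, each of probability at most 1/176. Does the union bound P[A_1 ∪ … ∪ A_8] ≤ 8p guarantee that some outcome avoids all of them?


Union bound: P[∪_{i=1}^{8} A_i] ≤ Σ_i P[A_i] ≤ 8·p = 8·(1/176) = 1/22.
Numerically: 1/22 ≈ 0.0455.
Is 1/22 < 1? YES.
Since P[∪ A_i] ≤ 1/22 < 1, the complement has P[∩ A_i^c] ≥ 1 − 1/22 = 21/22 > 0, so some outcome avoids every A_i.

8·p = 1/22 ≈ 0.0455; existence CERTIFIED by the union bound.


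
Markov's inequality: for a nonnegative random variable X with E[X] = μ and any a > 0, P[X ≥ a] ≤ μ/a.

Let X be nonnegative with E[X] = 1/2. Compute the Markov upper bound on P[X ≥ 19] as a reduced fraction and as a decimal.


μ = E[X] = 1/2, a = 19.
Markov: P[X ≥ 19] ≤ μ/a = (1/2)/19 = 1/38.
Numerically: ≈ 0.02632.
(Since a = 19 > μ = 0.50000, the bound 1/38 is < 1 and informative.)

P[X ≥ 19] ≤ 1/38 ≈ 0.02632.


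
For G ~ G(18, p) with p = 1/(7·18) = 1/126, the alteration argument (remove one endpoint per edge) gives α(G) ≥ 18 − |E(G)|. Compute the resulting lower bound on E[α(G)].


E[|E(G)|] = C(18, 2)·p = 153 · (1/126) = 17/14.
E[α(G)] ≥ n − E[|E(G)|] = 18 − 17/14 = 235/14.
Numerically: ≈ 16.7857.
(This is only a lower bound; the true E[α(G)] may be larger.)

E[α(G)] ≥ 235/14 ≈ 16.7857.


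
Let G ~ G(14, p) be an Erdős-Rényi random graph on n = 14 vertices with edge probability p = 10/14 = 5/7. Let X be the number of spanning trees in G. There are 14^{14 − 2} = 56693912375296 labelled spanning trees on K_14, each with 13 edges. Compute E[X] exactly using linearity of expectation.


K_14 has 14^{14 − 2} = 56693912375296 labelled spanning trees.
For each such spanning tree H, let X_H = 1 if all 13 edges of H are present in G. Then P[X_H = 1] = p^{13} = (5/7)^{13} = 1220703125/96889010407.
By linearity of expectation: E[X] = Σ_H E[X_H] = 56693912375296 · p^{13} = 56693912375296 · 1220703125/96889010407 = 5000000000000/7.
Numerically: E[X] ≈ 7.143e+11.

E[X] = 56693912375296 · (5/7)^{13} = 5000000000000/7 ≈ 7.143e+11.


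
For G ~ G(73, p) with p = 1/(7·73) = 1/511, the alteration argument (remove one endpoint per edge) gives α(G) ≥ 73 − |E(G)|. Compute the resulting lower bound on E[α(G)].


E[|E(G)|] = C(73, 2)·p = 2628 · (1/511) = 36/7.
E[α(G)] ≥ n − E[|E(G)|] = 73 − 36/7 = 475/7.
Numerically: ≈ 67.85714.
(This is only a lower bound; the true E[α(G)] may be larger.)

E[α(G)] ≥ 475/7 ≈ 67.85714.


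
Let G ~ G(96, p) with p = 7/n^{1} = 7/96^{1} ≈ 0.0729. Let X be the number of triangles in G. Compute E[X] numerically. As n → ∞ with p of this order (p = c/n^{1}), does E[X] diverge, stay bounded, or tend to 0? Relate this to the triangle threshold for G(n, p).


Number of potential triangles: C(96, 3) = 142880.
Each occurs with probability p³ ≈ (0.0729)³ ≈ 3.87686e-04.
By linearity: E[X] = C(96, 3)·p³ ≈ 142880 · 3.87686e-04 ≈ 55.393.
Here α = 1, so p = 7/n is exactly at the triangle threshold p ~ 1/n. Asymptotically E[X] → c³/6 = 7³/6 = 343/6 ≈ 57.167, a bounded constant. In this regime the triangle count is asymptotically Poisson(c³/6).

E[X] ≈ 55.393; in regime p = Θ(1/n^{1}) E[X] stays bounded (at the triangle threshold p ~ 1/n).


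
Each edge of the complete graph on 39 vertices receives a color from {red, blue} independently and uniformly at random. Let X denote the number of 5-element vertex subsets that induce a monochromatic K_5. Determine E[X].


Let X = Σ_S X_S over the C(39, 5) = 575757 subsets S of size 5, where X_S = 1 if the K_5 on S is monochromatic.
For a fixed S, the K_5 on S has C(5, 2) = 10 edges. P[all 10 edges red] = (1/2)^10, and likewise for blue, so P[monochromatic] = 2·(1/2)^10 = 2^{1 − 10} = 1/512.
Summing: E[X] = C(39, 5) · 2^{1 − 10} = 575757 · 1/512 = 575757/512.
Numerically: E[X] ≈ 1124.52539.

E[X] = C(39,5)·2^(1−C(5,2)) = 575757/512 ≈ 1124.52539.


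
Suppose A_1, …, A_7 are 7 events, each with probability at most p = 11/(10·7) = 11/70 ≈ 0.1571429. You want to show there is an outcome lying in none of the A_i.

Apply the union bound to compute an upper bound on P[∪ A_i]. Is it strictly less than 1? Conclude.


Union bound: P[∪_{i=1}^{7} A_i] ≤ Σ_i P[A_i] ≤ 7·p = 7·(11/70) = 11/10.
Numerically: 11/10 ≈ 1.1000000.
Is 11/10 < 1? NO.
Since the bound 11/10 is ≥ 1, the union bound is uninformative here; it does NOT by itself certify existence.

7·p = 11/10 ≈ 1.1000000; existence NOT certified by the union bound.


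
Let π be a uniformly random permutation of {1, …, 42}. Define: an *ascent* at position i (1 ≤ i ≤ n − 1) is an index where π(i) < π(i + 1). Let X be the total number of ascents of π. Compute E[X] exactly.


Write X = Σ X_I over i = 1, …, 41, with X_I the indicator of one ascent.
There are 41 indicators.
For each fixed i, the pair (π(i), π(i+1)) is a uniformly random ordered pair of distinct values from {1, …, 42}; by symmetry P[π(i) < π(i+1)] = 1/2.
By linearity: E[X] = 41 · (1/2) = (42 − 1) · (1/2) = 41/2 ≈ 20.500.

E[X] = 41/2 = 20.500.


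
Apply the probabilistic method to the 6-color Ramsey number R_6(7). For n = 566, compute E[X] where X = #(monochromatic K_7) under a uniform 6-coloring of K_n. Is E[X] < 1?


E[X] = C(566, 7) · 6^{1 − 21} = 3557206237959440 · 6^{−20} = 3557206237959440/3656158440062976.
As a reduced fraction: E[X] = 222325389872465/228509902503936 ≈ 0.972935.
Is E[X] < 1? YES.
Since E[X] < 1, there exists a 6-coloring of K_{566} with no monochromatic K_7; hence R_6(7) > 566.

E[X] = 222325389872465/228509902503936 ≈ 0.972935; E[X] < 1, so R_6(7) > 566.


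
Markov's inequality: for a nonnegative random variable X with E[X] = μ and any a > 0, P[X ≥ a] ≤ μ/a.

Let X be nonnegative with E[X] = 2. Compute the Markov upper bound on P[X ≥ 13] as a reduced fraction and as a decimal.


μ = E[X] = 2, a = 13.
Markov: P[X ≥ 13] ≤ μ/a = (2)/13 = 2/13.
Numerically: ≈ 0.153846.
(Since a = 13 > μ = 2.000000, the bound 2/13 is < 1 and informative.)

P[X ≥ 13] ≤ 2/13 ≈ 0.153846.


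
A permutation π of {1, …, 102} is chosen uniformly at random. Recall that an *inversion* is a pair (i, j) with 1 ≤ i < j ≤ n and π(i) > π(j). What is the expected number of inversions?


Write X = Σ X_I over the C(102, 2) = 5151 pairs i < j, with X_I the indicator of one inversion.
There are 5151 indicators.
For each fixed pair i < j, the values π(i) and π(j) are two distinct elements of {1, …, 102} in uniformly random order; by symmetry P[π(i) > π(j)] = 1/2.
By linearity: E[X] = 5151 · (1/2) = C(102, 2) · (1/2) = 5151/2 = 5151/2 ≈ 2575.50000.

E[X] = 5151/2 = 2575.50000.


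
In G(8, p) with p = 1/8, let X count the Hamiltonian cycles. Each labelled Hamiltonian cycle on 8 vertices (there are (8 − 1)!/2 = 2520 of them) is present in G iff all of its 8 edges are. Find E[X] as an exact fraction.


K_8 has (8 − 1)!/2 = 2520 labelled Hamiltonian cycles.
For each such Hamiltonian cycle H, let X_H = 1 if all 8 edges of H are present in G. Then P[X_H = 1] = p^{8} = (1/8)^{8} = 1/16777216.
By linearity: E[X] = Σ_H E[X_H] = 2520 · p^{8} = 2520 · 1/16777216 = 315/2097152.
Numerically: E[X] ≈ 0.0001502.

E[X] = 2520 · (1/8)^{8} = 315/2097152 ≈ 0.0001502.


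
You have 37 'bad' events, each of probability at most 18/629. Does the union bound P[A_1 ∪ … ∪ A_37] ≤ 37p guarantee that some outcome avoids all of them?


Union bound: P[∪_{i=1}^{37} A_i] ≤ Σ_i P[A_i] ≤ 37·p = 37·(18/629) = 18/17.
Numerically: 18/17 ≈ 1.059.
Is 18/17 < 1? NO.
Since the bound 18/17 is ≥ 1, the union bound is uninformative here; it does NOT by itself certify existence.

37·p = 18/17 ≈ 1.059; existence NOT certified by the union bound.


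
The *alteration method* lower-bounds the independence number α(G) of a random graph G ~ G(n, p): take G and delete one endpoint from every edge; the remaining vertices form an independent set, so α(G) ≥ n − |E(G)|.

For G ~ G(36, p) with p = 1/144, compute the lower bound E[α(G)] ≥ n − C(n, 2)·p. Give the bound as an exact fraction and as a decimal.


E[|E(G)|] = C(36, 2)·p = 630 · (1/144) = 35/8.
E[α(G)] ≥ n − E[|E(G)|] = 36 − 35/8 = 253/8.
Numerically: ≈ 31.6250.
(This is only a lower bound; the true E[α(G)] may be larger.)

E[α(G)] ≥ 253/8 ≈ 31.6250.


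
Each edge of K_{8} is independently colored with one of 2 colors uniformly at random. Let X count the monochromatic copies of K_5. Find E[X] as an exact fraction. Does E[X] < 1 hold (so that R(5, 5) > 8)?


E[X] = C(8, 5) · 2^{1 − 10} = 56 · 2^{−9} = 56/512.
As a reduced fraction: E[X] = 7/64 ≈ 0.109.
Is E[X] < 1? YES.
Since E[X] < 1, there exists a 2-coloring of K_{8} with no monochromatic K_5; hence R(5, 5) > 8.

E[X] = 7/64 ≈ 0.109; E[X] < 1, so R(5, 5) > 8.


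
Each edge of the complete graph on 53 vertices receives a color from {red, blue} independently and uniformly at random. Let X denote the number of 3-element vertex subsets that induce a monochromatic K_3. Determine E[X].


Let X = Σ_S X_S over the C(53, 3) = 23426 subsets S of size 3, where X_S = 1 if the K_3 on S is monochromatic.
For a fixed S, the K_3 on S has C(3, 2) = 3 edges. P[all 3 edges red] = (1/2)^3, and likewise for blue, so P[monochromatic] = 2·(1/2)^3 = 2^{1 − 3} = 1/4.
Summing: E[X] = C(53, 3) · 2^{1 − 3} = 23426 · 1/4 = 11713/2.
Numerically: E[X] ≈ 5856.5000.

E[X] = C(53,3)·2^(1−C(3,2)) = 11713/2 ≈ 5856.5000.


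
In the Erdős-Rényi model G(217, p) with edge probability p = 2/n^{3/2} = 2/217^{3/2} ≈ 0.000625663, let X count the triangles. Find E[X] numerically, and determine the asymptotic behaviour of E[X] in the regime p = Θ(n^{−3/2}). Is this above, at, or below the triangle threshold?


Number of potential triangles: C(217, 3) = 1679580.
Each occurs with probability p³ ≈ (0.000625663)³ ≈ 2.44918271e-10.
By linearity: E[X] = C(217, 3)·p³ ≈ 1679580 · 2.44918271e-10 ≈ 0.000411.
Since α = 3/2 > 1, p = c/n^{3/2} = o(1/n) is below the triangle threshold p ~ 1/n. Asymptotically E[X] ~ (c³/6)·n^{3(1−α)} = (2³/6)·n^{-1.5} → 0, so by Markov's inequality G has no triangles w.h.p.

E[X] ≈ 0.000411; in regime p = Θ(1/n^{3/2}) E[X] tends to 0 (below the triangle threshold p ~ 1/n).
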